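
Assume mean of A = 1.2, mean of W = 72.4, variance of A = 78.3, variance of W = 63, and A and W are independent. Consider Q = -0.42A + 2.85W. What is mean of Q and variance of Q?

mean of Q = 205.836, variance of Q = 525.52962

mean of Q = (-0.42)·mean of A + 2.85·mean of W = (-0.42)·1.2 + 2.85·72.4 = 205.836.
variance of Q = a²·variance of A + b²·variance of W + 2ab·Cov(A, W) with a = -0.42, b = 2.85.
Independence gives Cov(A, W) = 0.
= (-0.42)²·78.3 + 2.85²·63 + 2·(-0.42)·2.85·0
= 13.81212 + 511.7175 + 0 = 525.52962.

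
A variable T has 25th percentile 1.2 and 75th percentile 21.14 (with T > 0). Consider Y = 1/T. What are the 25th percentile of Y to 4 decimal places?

1/T is decreasing on T > 0, so percentile order reverses: P_{25}(Y) uses P_{75}(T) = 21.14.
P_{25}(Y) = 1/21.14 ≈ 0.0473.

25th percentile of Y = 0.0473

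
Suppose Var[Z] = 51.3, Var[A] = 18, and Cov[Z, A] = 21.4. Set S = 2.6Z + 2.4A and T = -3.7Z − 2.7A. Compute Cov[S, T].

Cov[S, T] = -950.406

By bilinearity, Cov[S, T] = ac·Var[Z] + bd·Var[A] + (ad+bc)·Cov[Z, A], with a=2.6, b=2.4, c=-3.7, d=-2.7.
ac·Var[Z] = 2.6·(-3.7)·51.3 = -493.506
bd·Var[A] = 2.4·(-2.7)·18 = -116.64
(ad+bc)·Cov[Z, A] = (-15.9)·21.4 = -340.26
Cov[S, T] = -493.506 + (-116.64) + (-340.26) = -950.406.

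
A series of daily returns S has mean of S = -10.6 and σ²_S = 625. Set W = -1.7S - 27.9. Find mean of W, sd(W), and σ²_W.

W = -1.7S - 27.9 is linear with a = -1.7, b = -27.9.
mean of W = a·mean of S + b = (-1.7)·(-10.6) + (-27.9) = -9.88.
sd(S) = √625 = 25.
sd(W) = |a|·sd(S) = |-1.7|·25 = 42.5.
σ²_W = a²·σ²_S = (-1.7)²·625 = 1806.25 (the additive constant -27.9 does not affect variance).

mean of W = -9.88, sd(W) = 42.5, σ²_W = 1806.25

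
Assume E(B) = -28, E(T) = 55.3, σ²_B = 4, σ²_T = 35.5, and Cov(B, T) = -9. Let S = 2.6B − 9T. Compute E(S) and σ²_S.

E(S) = -570.5, σ²_S = 3323.74

E(S) = 2.6·E(B) + (-9)·E(T) = 2.6·(-28) + (-9)·55.3 = -570.5.
σ²_S = a²·σ²_B + b²·σ²_T + 2ab·Cov(B, T) with a = 2.6, b = -9.
= 2.6²·4 + (-9)²·35.5 + 2·2.6·(-9)·(-9)
= 27.04 + 2875.5 + 421.2 = 3323.74.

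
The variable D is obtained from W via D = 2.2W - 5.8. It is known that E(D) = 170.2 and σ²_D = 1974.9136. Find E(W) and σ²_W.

From D = 2.2W - 5.8: E(D) = a·E(W) + b, so E(W) = (E(D) − b)/a = (170.2 − (-5.8))/2.2 = 80.
σ²_D = a²·σ²_W, so σ²_W = 1974.9136/2.2² = 408.04.

E(W) = 80, σ²_W = 408.04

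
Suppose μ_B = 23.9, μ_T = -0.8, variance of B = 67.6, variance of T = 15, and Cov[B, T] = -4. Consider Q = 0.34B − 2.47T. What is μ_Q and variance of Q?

μ_Q = 10.102, variance of Q = 106.04646

μ_Q = 0.34·μ_B + (-2.47)·μ_T = 0.34·23.9 + (-2.47)·(-0.8) = 10.102.
variance of Q = a²·variance of B + b²·variance of T + 2ab·Cov[B, T] with a = 0.34, b = -2.47.
= 0.34²·67.6 + (-2.47)²·15 + 2·0.34·(-2.47)·(-4)
= 7.81456 + 91.5135 + 6.7184 = 106.04646.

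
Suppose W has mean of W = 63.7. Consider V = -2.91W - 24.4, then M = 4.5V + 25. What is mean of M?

mean of M = -918.9515

mean of V = (-2.91)·63.7 + (-24.4) = -209.767.
mean of M = 4.5·(-209.767) + 25 = -918.9515.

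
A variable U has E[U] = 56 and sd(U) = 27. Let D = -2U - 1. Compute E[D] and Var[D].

D = -2U - 1 is linear with a = -2, b = -1.
E[D] = a·E[U] + b = (-2)·56 + (-1) = -113.
Var[U] = 27² = 729.
Var[D] = a²·Var[U] = (-2)²·729 = 2916 (the additive constant -1 does not affect variance).

E[D] = -113, Var[D] = 2916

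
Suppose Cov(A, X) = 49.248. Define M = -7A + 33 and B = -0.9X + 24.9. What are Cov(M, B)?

Cov(M, B) = a·c·Cov(A, X) = (-7)·(-0.9)·49.248 = 310.2624. Additive constants drop out.

Cov(M, B) = 310.2624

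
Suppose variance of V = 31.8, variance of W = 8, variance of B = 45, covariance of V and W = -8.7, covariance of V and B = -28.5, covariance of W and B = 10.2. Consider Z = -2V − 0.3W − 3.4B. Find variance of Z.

variance of Z = 270.888

variance of Z = a²·variance of V + b²·variance of W + c²·variance of B + 2ab·covariance of V and W + 2ac·covariance of V and B + 2bc·covariance of W and B, with a = -2, b = -0.3, c = -3.4.
= 127.2 + 0.72 + 520.2 + (-10.44) + (-387.6) + 20.808
= 270.888.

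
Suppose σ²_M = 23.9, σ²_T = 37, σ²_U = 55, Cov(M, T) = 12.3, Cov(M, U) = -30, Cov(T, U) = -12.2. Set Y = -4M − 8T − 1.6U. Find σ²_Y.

σ²_Y = 2982.08

σ²_Y = a²·σ²_M + b²·σ²_T + c²·σ²_U + 2ab·Cov(M, T) + 2ac·Cov(M, U) + 2bc·Cov(T, U), with a = -4, b = -8, c = -1.6.
= 382.4 + 2368 + 140.8 + 787.2 + (-384) + (-312.32)
= 2982.08.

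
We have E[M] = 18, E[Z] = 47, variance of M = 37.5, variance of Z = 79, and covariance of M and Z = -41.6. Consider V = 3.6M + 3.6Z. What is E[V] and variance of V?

E[V] = 3.6·E[M] + 3.6·E[Z] = 3.6·18 + 3.6·47 = 234.
variance of V = a²·variance of M + b²·variance of Z + 2ab·covariance of M and Z with a = 3.6, b = 3.6.
= 3.6²·37.5 + 3.6²·79 + 2·3.6·3.6·(-41.6)
= 486 + 1023.84 + (-1078.272) = 431.568.

E[V] = 234, variance of V = 431.568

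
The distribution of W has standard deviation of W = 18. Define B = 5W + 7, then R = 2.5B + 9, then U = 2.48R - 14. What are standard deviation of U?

standard deviation of U = 558

standard deviation of B = |5|·18 = 90.
standard deviation of R = |2.5|·90 = 225.
standard deviation of U = |2.48|·225 = 558.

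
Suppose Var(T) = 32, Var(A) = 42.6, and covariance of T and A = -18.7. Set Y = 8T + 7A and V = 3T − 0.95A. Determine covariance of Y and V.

covariance of Y and V = 234.13

By bilinearity, covariance of Y and V = ac·Var(T) + bd·Var(A) + (ad+bc)·covariance of T and A, with a=8, b=7, c=3, d=-0.95.
ac·Var(T) = 8·3·32 = 768
bd·Var(A) = 7·(-0.95)·42.6 = -283.29
(ad+bc)·covariance of T and A = (13.4)·(-18.7) = -250.58
covariance of Y and V = 768 + (-283.29) + (-250.58) = 234.13.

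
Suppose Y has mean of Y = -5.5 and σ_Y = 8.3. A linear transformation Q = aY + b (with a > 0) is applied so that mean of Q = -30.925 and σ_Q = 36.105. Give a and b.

σ_Q = a·σ_Y (a > 0), so a = 36.105/8.3 = 4.35.
mean of Q = a·mean of Y + b, so b = -30.925 − 4.35·(-5.5) = -7.

a = 4.35, b = -7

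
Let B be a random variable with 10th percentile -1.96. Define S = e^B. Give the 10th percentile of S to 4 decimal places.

e^B is increasing, so P_{10}(S) = g(P_{10}(B)) ≈ 0.1409.

10th percentile of S = 0.1409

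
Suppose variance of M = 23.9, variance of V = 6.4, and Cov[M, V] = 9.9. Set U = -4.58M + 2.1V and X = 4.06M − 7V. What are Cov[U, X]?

By bilinearity, Cov[U, X] = ac·variance of M + bd·variance of V + (ad+bc)·Cov[M, V], with a=-4.58, b=2.1, c=4.06, d=-7.
ac·variance of M = (-4.58)·4.06·23.9 = -444.41572
bd·variance of V = 2.1·(-7)·6.4 = -94.08
(ad+bc)·Cov[M, V] = (40.586)·9.9 = 401.8014
Cov[U, X] = -444.41572 + (-94.08) + 401.8014 = -136.69432.

Cov[U, X] = -136.69432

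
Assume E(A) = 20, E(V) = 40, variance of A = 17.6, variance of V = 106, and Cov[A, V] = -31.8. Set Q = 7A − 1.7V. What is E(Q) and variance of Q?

E(Q) = 72, variance of Q = 1925.58

E(Q) = 7·E(A) + (-1.7)·E(V) = 7·20 + (-1.7)·40 = 72.
variance of Q = a²·variance of A + b²·variance of V + 2ab·Cov[A, V] with a = 7, b = -1.7.
= 7²·17.6 + (-1.7)²·106 + 2·7·(-1.7)·(-31.8)
= 862.4 + 306.34 + 756.84 = 1925.58.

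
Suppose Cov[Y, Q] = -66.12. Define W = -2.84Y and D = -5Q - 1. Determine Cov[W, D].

Cov[W, D] = a·c·Cov[Y, Q] = (-2.84)·(-5)·(-66.12) = -938.904. Additive constants drop out.

Cov[W, D] = -938.904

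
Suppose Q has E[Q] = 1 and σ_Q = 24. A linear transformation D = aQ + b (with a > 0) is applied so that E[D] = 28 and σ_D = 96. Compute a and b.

a = 4, b = 24

σ_D = a·σ_Q (a > 0), so a = 96/24 = 4.
E[D] = a·E[Q] + b, so b = 28 − 4·1 = 24.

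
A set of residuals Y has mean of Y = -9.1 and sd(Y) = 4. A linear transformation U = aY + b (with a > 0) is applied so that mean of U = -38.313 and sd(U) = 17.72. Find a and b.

a = 4.43, b = 2

sd(U) = a·sd(Y) (a > 0), so a = 17.72/4 = 4.43.
mean of U = a·mean of Y + b, so b = -38.313 − 4.43·(-9.1) = 2.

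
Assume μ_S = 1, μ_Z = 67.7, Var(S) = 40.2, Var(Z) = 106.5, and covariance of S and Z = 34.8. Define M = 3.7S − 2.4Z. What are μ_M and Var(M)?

μ_M = 3.7·μ_S + (-2.4)·μ_Z = 3.7·1 + (-2.4)·67.7 = -158.78.
Var(M) = a²·Var(S) + b²·Var(Z) + 2ab·covariance of S and Z with a = 3.7, b = -2.4.
= 3.7²·40.2 + (-2.4)²·106.5 + 2·3.7·(-2.4)·34.8
= 550.338 + 613.44 + (-618.048) = 545.73.

μ_M = -158.78, Var(M) = 545.73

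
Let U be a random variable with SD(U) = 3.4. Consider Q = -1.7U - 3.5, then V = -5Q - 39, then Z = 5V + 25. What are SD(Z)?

SD(Z) = 144.5

SD(Q) = |-1.7|·3.4 = 5.78.
SD(V) = |-5|·5.78 = 28.9.
SD(Z) = |5|·28.9 = 144.5.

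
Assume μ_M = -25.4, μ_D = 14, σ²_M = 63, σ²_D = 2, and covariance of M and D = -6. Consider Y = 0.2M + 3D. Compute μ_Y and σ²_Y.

μ_Y = 36.92, σ²_Y = 13.32

μ_Y = 0.2·μ_M + 3·μ_D = 0.2·(-25.4) + 3·14 = 36.92.
σ²_Y = a²·σ²_M + b²·σ²_D + 2ab·covariance of M and D with a = 0.2, b = 3.
= 0.2²·63 + 3²·2 + 2·0.2·3·(-6)
= 2.52 + 18 + (-7.2) = 13.32.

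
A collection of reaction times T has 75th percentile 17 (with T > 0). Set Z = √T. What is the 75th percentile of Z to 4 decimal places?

75th percentile of Z = 4.1231

√T is increasing, so P_{75}(Z) = g(P_{75}(T)) ≈ 4.1231.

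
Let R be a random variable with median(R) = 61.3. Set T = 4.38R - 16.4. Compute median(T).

median(T) = 252.094

A linear map preserves order up to sign, so median(T) = a·median(R) + b = 4.38·61.3 + (-16.4) = 252.094.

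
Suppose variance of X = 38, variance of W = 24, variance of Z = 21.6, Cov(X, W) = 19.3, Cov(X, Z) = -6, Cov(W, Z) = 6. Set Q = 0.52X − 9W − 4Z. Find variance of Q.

variance of Q = a²·variance of X + b²·variance of W + c²·variance of Z + 2ab·Cov(X, W) + 2ac·Cov(X, Z) + 2bc·Cov(W, Z), with a = 0.52, b = -9, c = -4.
= 10.2752 + 1944 + 345.6 + (-180.648) + 24.96 + 432
= 2576.1872.

variance of Q = 2576.1872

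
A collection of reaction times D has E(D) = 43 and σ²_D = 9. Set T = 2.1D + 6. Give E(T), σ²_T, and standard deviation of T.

E(T) = 96.3, σ²_T = 39.69, standard deviation of T = 6.3

T = 2.1D + 6 is linear with a = 2.1, b = 6.
E(T) = a·E(D) + b = 2.1·43 + 6 = 96.3.
σ²_T = a²·σ²_D = 2.1²·9 = 39.69 (the additive constant 6 does not affect variance).
standard deviation of D = √9 = 3.
standard deviation of T = |a|·standard deviation of D = |2.1|·3 = 6.3.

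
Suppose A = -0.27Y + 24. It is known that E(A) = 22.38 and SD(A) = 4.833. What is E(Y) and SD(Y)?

From A = -0.27Y + 24: E(A) = a·E(Y) + b, so E(Y) = (E(A) − b)/a = (22.38 − 24)/(-0.27) = 6.
SD(A) = |a|·SD(Y), so SD(Y) = 4.833/|-0.27| = 17.9.

E(Y) = 6, SD(Y) = 17.9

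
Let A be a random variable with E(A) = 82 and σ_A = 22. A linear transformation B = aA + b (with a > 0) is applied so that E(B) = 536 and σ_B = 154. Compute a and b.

σ_B = a·σ_A (a > 0), so a = 154/22 = 7.
E(B) = a·E(A) + b, so b = 536 − 7·82 = -38.

a = 7, b = -38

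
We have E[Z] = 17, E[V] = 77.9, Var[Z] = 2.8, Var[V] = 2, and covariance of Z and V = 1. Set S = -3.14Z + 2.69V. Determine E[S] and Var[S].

E[S] = 156.171, Var[S] = 25.18588

E[S] = (-3.14)·E[Z] + 2.69·E[V] = (-3.14)·17 + 2.69·77.9 = 156.171.
Var[S] = a²·Var[Z] + b²·Var[V] + 2ab·covariance of Z and V with a = -3.14, b = 2.69.
= (-3.14)²·2.8 + 2.69²·2 + 2·(-3.14)·2.69·1
= 27.60688 + 14.4722 + (-16.8932) = 25.18588.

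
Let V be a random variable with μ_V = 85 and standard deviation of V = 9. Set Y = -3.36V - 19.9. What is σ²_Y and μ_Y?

σ²_Y = 914.4576, μ_Y = -305.5

Y = -3.36V - 19.9 is linear with a = -3.36, b = -19.9.
σ²_V = 9² = 81.
σ²_Y = a²·σ²_V = (-3.36)²·81 = 914.4576 (the additive constant -19.9 does not affect variance).
μ_Y = a·μ_V + b = (-3.36)·85 + (-19.9) = -305.5.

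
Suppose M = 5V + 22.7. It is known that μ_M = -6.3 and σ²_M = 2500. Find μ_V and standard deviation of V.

From M = 5V + 22.7: μ_M = a·μ_V + b, so μ_V = (μ_M − b)/a = (-6.3 − 22.7)/5 = -5.8.
standard deviation of M = √2500 = 50.
standard deviation of M = |a|·standard deviation of V, so standard deviation of V = 50/|5| = 10.

μ_V = -5.8, standard deviation of V = 10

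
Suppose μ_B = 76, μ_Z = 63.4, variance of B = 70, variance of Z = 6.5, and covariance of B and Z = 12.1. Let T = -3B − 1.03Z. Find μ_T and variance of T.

μ_T = -293.302, variance of T = 711.67385

μ_T = (-3)·μ_B + (-1.03)·μ_Z = (-3)·76 + (-1.03)·63.4 = -293.302.
variance of T = a²·variance of B + b²·variance of Z + 2ab·covariance of B and Z with a = -3, b = -1.03.
= (-3)²·70 + (-1.03)²·6.5 + 2·(-3)·(-1.03)·12.1
= 630 + 6.89585 + 74.778 = 711.67385.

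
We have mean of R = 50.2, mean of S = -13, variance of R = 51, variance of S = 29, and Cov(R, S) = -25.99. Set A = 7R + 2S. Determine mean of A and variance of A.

mean of A = 7·mean of R + 2·mean of S = 7·50.2 + 2·(-13) = 325.4.
variance of A = a²·variance of R + b²·variance of S + 2ab·Cov(R, S) with a = 7, b = 2.
= 7²·51 + 2²·29 + 2·7·2·(-25.99)
= 2499 + 116 + (-727.72) = 1887.28.

mean of A = 325.4, variance of A = 1887.28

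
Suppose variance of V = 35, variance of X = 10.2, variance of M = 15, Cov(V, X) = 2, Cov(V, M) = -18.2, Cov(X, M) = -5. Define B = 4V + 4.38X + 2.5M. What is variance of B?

variance of B = 446.01088

variance of B = a²·variance of V + b²·variance of X + c²·variance of M + 2ab·Cov(V, X) + 2ac·Cov(V, M) + 2bc·Cov(X, M), with a = 4, b = 4.38, c = 2.5.
= 560 + 195.68088 + 93.75 + 70.08 + (-364) + (-109.5)
= 446.01088.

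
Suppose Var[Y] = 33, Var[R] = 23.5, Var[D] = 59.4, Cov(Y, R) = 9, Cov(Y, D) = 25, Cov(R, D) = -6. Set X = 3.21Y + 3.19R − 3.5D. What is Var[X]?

Var[X] = a²·Var[Y] + b²·Var[R] + c²·Var[D] + 2ab·Cov(Y, R) + 2ac·Cov(Y, D) + 2bc·Cov(R, D), with a = 3.21, b = 3.19, c = -3.5.
= 340.0353 + 239.13835 + 727.65 + 184.3182 + (-561.75) + 133.98
= 1063.37185.

Var[X] = 1063.37185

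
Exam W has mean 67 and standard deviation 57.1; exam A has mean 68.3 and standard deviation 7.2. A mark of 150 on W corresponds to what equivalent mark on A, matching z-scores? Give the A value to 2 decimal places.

A = 78.77

z = (150 − 67)/57.1 ≈ 1.4536.
A = 68.3 + z·7.2 = 68.3 + (150 − 67)·7.2/57.1 ≈ 78.77.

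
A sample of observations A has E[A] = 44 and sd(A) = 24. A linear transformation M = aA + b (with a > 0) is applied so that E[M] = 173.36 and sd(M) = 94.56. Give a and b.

sd(M) = a·sd(A) (a > 0), so a = 94.56/24 = 3.94.
E[M] = a·E[A] + b, so b = 173.36 − 3.94·44 = 0.

a = 3.94, b = 0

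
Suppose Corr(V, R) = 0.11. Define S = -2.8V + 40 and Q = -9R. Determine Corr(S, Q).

Corr(S, Q) = 0.11

Linear rescalings preserve correlation up to sign; here the slopes -2.8 and -9 have the same sign, so Corr(S, Q) = Corr(V, R) = 0.11.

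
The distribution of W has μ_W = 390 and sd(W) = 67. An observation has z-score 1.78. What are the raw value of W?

W = μ_W + z·sd(W) = 390 + 1.78·67 = 509.26.

W = 509.26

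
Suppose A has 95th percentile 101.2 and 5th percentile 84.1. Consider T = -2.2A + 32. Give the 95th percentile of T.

95th percentile of T = -153.02

Since a = -2.2 < 0 the transformation is decreasing, reversing order: the 95th percentile of T corresponds to the 5th percentile of A.
So P_{95}(T) = a·P_{5}(A) + b = (-2.2)·84.1 + 32 = -153.02.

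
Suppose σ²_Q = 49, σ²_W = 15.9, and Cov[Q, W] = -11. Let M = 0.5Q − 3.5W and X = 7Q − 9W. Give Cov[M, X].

Cov[M, X] = 991.35

By bilinearity, Cov[M, X] = ac·σ²_Q + bd·σ²_W + (ad+bc)·Cov[Q, W], with a=0.5, b=-3.5, c=7, d=-9.
ac·σ²_Q = 0.5·7·49 = 171.5
bd·σ²_W = (-3.5)·(-9)·15.9 = 500.85
(ad+bc)·Cov[Q, W] = (-29)·(-11) = 319
Cov[M, X] = 171.5 + 500.85 + 319 = 991.35.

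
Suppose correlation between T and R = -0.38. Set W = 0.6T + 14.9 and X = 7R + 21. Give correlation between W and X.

correlation between W and X = -0.38

Linear rescalings preserve correlation up to sign; here the slopes 0.6 and 7 have the same sign, so correlation between W and X = correlation between T and R = -0.38.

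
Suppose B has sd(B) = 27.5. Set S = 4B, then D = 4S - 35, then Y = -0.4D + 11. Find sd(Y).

sd(S) = |4|·27.5 = 110.
sd(D) = |4|·110 = 440.
sd(Y) = |-0.4|·440 = 176.

sd(Y) = 176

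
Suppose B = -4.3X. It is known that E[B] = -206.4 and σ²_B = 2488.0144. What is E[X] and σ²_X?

E[X] = 48, σ²_X = 134.56

From B = -4.3X: E[B] = a·E[X] + b, so E[X] = (E[B] − b)/a = (-206.4 − 0)/(-4.3) = 48.
σ²_B = a²·σ²_X, so σ²_X = 2488.0144/(-4.3)² = 134.56.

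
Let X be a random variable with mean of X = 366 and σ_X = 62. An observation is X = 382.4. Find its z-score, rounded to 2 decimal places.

z = 0.26

z = (X − mean of X) / σ_X = (382.4 − 366) / 62 ≈ 0.26.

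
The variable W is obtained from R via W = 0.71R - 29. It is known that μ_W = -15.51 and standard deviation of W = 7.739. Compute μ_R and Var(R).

μ_R = 19, Var(R) = 118.81

From W = 0.71R - 29: μ_W = a·μ_R + b, so μ_R = (μ_W − b)/a = (-15.51 − (-29))/0.71 = 19.
Var(W) = 7.739² = 59.892121.
Var(W) = a²·Var(R), so Var(R) = 59.892121/0.71² = 118.81.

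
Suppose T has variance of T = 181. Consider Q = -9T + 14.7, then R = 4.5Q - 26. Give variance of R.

variance of R = 296885.25

variance of Q = (-9)²·181 = 14661.
variance of R = 4.5²·14661 = 296885.25.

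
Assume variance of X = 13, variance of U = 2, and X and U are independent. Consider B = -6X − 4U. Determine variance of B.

variance of B = a²·variance of X + b²·variance of U + 2ab·Cov(X, U) with a = -6, b = -4.
Independence gives Cov(X, U) = 0.
= (-6)²·13 + (-4)²·2 + 2·(-6)·(-4)·0
= 468 + 32 + 0 = 500.

variance of B = 500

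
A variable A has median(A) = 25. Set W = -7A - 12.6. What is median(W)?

median(W) = -187.6

A linear map preserves order up to sign, so median(W) = a·median(A) + b = (-7)·25 + (-12.6) = -187.6.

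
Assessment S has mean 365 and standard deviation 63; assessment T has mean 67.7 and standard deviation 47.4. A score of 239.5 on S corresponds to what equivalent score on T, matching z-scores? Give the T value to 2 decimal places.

T = -26.72

z = (239.5 − 365)/63 ≈ -1.9921.
T = 67.7 + z·47.4 = 67.7 + (239.5 − 365)·47.4/63 ≈ -26.72.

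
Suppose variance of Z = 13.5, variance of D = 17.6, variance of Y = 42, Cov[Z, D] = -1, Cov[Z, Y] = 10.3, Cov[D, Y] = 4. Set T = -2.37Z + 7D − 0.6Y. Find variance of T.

variance of T = 982.22135

variance of T = a²·variance of Z + b²·variance of D + c²·variance of Y + 2ab·Cov[Z, D] + 2ac·Cov[Z, Y] + 2bc·Cov[D, Y], with a = -2.37, b = 7, c = -0.6.
= 75.82815 + 862.4 + 15.12 + 33.18 + 29.2932 + (-33.6)
= 982.22135.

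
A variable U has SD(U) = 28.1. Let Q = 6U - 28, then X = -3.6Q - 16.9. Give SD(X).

SD(Q) = |6|·28.1 = 168.6.
SD(X) = |-3.6|·168.6 = 606.96.

SD(X) = 606.96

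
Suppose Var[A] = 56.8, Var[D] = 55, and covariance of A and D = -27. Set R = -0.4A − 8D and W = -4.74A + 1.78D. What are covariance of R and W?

covariance of R and W = -1680.1232

By bilinearity, covariance of R and W = ac·Var[A] + bd·Var[D] + (ad+bc)·covariance of A and D, with a=-0.4, b=-8, c=-4.74, d=1.78.
ac·Var[A] = (-0.4)·(-4.74)·56.8 = 107.6928
bd·Var[D] = (-8)·1.78·55 = -783.2
(ad+bc)·covariance of A and D = (37.208)·(-27) = -1004.616
covariance of R and W = 107.6928 + (-783.2) + (-1004.616) = -1680.1232.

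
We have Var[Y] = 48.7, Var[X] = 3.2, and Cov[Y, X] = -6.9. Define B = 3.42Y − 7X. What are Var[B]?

Var[B] = 1056.78668

Var[B] = a²·Var[Y] + b²·Var[X] + 2ab·Cov[Y, X] with a = 3.42, b = -7.
= 3.42²·48.7 + (-7)²·3.2 + 2·3.42·(-7)·(-6.9)
= 569.61468 + 156.8 + 330.372 = 1056.78668.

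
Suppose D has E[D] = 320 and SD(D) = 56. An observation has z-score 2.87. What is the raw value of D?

D = 480.72

D = E[D] + z·SD(D) = 320 + 2.87·56 = 480.72.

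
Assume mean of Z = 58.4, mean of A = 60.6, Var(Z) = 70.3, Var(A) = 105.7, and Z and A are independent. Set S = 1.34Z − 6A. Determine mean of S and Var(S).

mean of S = -285.344, Var(S) = 3931.43068

mean of S = 1.34·mean of Z + (-6)·mean of A = 1.34·58.4 + (-6)·60.6 = -285.344.
Var(S) = a²·Var(Z) + b²·Var(A) + 2ab·Cov(Z, A) with a = 1.34, b = -6.
Independence gives Cov(Z, A) = 0.
= 1.34²·70.3 + (-6)²·105.7 + 2·1.34·(-6)·0
= 126.23068 + 3805.2 + 0 = 3931.43068.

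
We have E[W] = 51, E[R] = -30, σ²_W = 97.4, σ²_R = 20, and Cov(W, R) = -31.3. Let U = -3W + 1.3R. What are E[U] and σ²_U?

E[U] = -192, σ²_U = 1154.54

E[U] = (-3)·E[W] + 1.3·E[R] = (-3)·51 + 1.3·(-30) = -192.
σ²_U = a²·σ²_W + b²·σ²_R + 2ab·Cov(W, R) with a = -3, b = 1.3.
= (-3)²·97.4 + 1.3²·20 + 2·(-3)·1.3·(-31.3)
= 876.6 + 33.8 + 244.14 = 1154.54.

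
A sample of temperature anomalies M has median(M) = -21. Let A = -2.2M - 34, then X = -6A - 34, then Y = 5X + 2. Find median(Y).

median(Y) = -534

median(A) = (-2.2)·(-21) + (-34) = 12.2.
median(X) = (-6)·12.2 + (-34) = -107.2.
median(Y) = 5·(-107.2) + 2 = -534.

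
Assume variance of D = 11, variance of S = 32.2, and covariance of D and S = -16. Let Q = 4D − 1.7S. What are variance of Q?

variance of Q = a²·variance of D + b²·variance of S + 2ab·covariance of D and S with a = 4, b = -1.7.
= 4²·11 + (-1.7)²·32.2 + 2·4·(-1.7)·(-16)
= 176 + 93.058 + 217.6 = 486.658.

variance of Q = 486.658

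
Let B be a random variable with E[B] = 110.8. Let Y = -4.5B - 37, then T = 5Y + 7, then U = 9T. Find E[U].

E[Y] = (-4.5)·110.8 + (-37) = -535.6.
E[T] = 5·(-535.6) + 7 = -2671.
E[U] = 9·(-2671) = -24039.

E[U] = -24039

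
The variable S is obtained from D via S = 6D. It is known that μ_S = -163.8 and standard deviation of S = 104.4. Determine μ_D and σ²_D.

μ_D = -27.3, σ²_D = 302.76

From S = 6D: μ_S = a·μ_D + b, so μ_D = (μ_S − b)/a = (-163.8 − 0)/6 = -27.3.
σ²_S = 104.4² = 10899.36.
σ²_S = a²·σ²_D, so σ²_D = 10899.36/6² = 302.76.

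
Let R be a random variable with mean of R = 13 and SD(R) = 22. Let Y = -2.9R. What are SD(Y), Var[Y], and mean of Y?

Y = -2.9R is linear with a = -2.9, b = 0.
SD(Y) = |a|·SD(R) = |-2.9|·22 = 63.8.
Var[R] = 22² = 484.
Var[Y] = a²·Var[R] = (-2.9)²·484 = 4070.44.
mean of Y = a·mean of R + b = (-2.9)·13 = -37.7.

SD(Y) = 63.8, Var[Y] = 4070.44, mean of Y = -37.7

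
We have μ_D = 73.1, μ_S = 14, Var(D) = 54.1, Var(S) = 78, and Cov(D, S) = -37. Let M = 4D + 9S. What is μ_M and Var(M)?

μ_M = 418.4, Var(M) = 4519.6

μ_M = 4·μ_D + 9·μ_S = 4·73.1 + 9·14 = 418.4.
Var(M) = a²·Var(D) + b²·Var(S) + 2ab·Cov(D, S) with a = 4, b = 9.
= 4²·54.1 + 9²·78 + 2·4·9·(-37)
= 865.6 + 6318 + (-2664) = 4519.6.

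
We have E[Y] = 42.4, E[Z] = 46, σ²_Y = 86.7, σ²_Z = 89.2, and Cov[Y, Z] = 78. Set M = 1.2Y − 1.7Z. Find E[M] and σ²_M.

E[M] = -27.32, σ²_M = 64.396

E[M] = 1.2·E[Y] + (-1.7)·E[Z] = 1.2·42.4 + (-1.7)·46 = -27.32.
σ²_M = a²·σ²_Y + b²·σ²_Z + 2ab·Cov[Y, Z] with a = 1.2, b = -1.7.
= 1.2²·86.7 + (-1.7)²·89.2 + 2·1.2·(-1.7)·78
= 124.848 + 257.788 + (-318.24) = 64.396.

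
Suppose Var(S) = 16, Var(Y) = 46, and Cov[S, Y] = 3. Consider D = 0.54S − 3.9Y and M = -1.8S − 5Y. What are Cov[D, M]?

Cov[D, M] = 894.408

By bilinearity, Cov[D, M] = ac·Var(S) + bd·Var(Y) + (ad+bc)·Cov[S, Y], with a=0.54, b=-3.9, c=-1.8, d=-5.
ac·Var(S) = 0.54·(-1.8)·16 = -15.552
bd·Var(Y) = (-3.9)·(-5)·46 = 897
(ad+bc)·Cov[S, Y] = (4.32)·3 = 12.96
Cov[D, M] = -15.552 + 897 + 12.96 = 894.408.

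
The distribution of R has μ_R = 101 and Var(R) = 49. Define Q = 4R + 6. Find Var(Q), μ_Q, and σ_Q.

Var(Q) = 784, μ_Q = 410, σ_Q = 28

Q = 4R + 6 is linear with a = 4, b = 6.
Var(Q) = a²·Var(R) = 4²·49 = 784 (the additive constant 6 does not affect variance).
μ_Q = a·μ_R + b = 4·101 + 6 = 410.
σ_R = √49 = 7.
σ_Q = |a|·σ_R = |4|·7 = 28.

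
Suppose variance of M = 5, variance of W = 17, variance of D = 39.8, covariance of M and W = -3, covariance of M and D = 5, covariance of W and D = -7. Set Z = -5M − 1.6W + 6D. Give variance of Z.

variance of Z = 1387.72

variance of Z = a²·variance of M + b²·variance of W + c²·variance of D + 2ab·covariance of M and W + 2ac·covariance of M and D + 2bc·covariance of W and D, with a = -5, b = -1.6, c = 6.
= 125 + 43.52 + 1432.8 + (-48) + (-300) + 134.4
= 1387.72.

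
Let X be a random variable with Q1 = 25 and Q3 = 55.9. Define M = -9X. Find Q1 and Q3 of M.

Q1(M) = -503.1, Q3(M) = -225

a = -9 < 0 reverses order: Q1(M) comes from Q3(X), Q3(M) from Q1(X).
Q1(M) = (-9)·55.9 = -503.1; Q3(M) = (-9)·25 = -225.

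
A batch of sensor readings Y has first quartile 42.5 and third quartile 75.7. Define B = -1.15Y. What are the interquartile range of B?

IQR of Y = Q3 − Q1 = 75.7 − 42.5 = 33.2.
Under B = aY + b, IQR(B) = |a|·IQR(Y) = |-1.15|·33.2 = 38.18 (shifts cancel; spread scales by |a|).

IQR(B) = 38.18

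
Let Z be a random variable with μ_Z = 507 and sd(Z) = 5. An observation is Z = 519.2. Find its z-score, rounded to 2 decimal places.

z = 2.44

z = (Z − μ_Z) / sd(Z) = (519.2 − 507) / 5 = 2.44.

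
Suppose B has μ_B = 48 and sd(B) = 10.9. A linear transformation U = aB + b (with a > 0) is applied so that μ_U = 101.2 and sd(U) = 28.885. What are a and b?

a = 2.65, b = -26

sd(U) = a·sd(B) (a > 0), so a = 28.885/10.9 = 2.65.
μ_U = a·μ_B + b, so b = 101.2 − 2.65·48 = -26.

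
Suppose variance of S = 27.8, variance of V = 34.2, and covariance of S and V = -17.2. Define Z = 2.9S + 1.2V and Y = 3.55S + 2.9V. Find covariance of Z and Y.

By bilinearity, covariance of Z and Y = ac·variance of S + bd·variance of V + (ad+bc)·covariance of S and V, with a=2.9, b=1.2, c=3.55, d=2.9.
ac·variance of S = 2.9·3.55·27.8 = 286.201
bd·variance of V = 1.2·2.9·34.2 = 119.016
(ad+bc)·covariance of S and V = (12.67)·(-17.2) = -217.924
covariance of Z and Y = 286.201 + 119.016 + (-217.924) = 187.293.

covariance of Z and Y = 187.293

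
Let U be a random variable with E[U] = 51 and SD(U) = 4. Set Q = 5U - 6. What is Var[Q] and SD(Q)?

Q = 5U - 6 is linear with a = 5, b = -6.
Var[U] = 4² = 16.
Var[Q] = a²·Var[U] = 5²·16 = 400 (the additive constant -6 does not affect variance).
SD(Q) = |a|·SD(U) = |5|·4 = 20.

Var[Q] = 400, SD(Q) = 20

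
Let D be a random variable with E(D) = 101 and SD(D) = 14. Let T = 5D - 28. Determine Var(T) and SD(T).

T = 5D - 28 is linear with a = 5, b = -28.
Var(D) = 14² = 196.
Var(T) = a²·Var(D) = 5²·196 = 4900 (the additive constant -28 does not affect variance).
SD(T) = |a|·SD(D) = |5|·14 = 70.

Var(T) = 4900, SD(T) = 70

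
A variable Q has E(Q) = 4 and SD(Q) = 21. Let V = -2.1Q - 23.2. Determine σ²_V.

V = -2.1Q - 23.2 is linear with a = -2.1, b = -23.2.
σ²_Q = 21² = 441.
σ²_V = a²·σ²_Q = (-2.1)²·441 = 1944.81 (the additive constant -23.2 does not affect variance).

σ²_V = 1944.81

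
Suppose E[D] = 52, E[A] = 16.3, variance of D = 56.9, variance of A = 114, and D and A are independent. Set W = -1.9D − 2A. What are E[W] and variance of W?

E[W] = (-1.9)·E[D] + (-2)·E[A] = (-1.9)·52 + (-2)·16.3 = -131.4.
variance of W = a²·variance of D + b²·variance of A + 2ab·covariance of D and A with a = -1.9, b = -2.
Independence gives covariance of D and A = 0.
= (-1.9)²·56.9 + (-2)²·114 + 2·(-1.9)·(-2)·0
= 205.409 + 456 + 0 = 661.409.

E[W] = -131.4, variance of W = 661.409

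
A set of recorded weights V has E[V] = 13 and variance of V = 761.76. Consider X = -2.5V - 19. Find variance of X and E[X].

variance of X = 4761, E[X] = -51.5

X = -2.5V - 19 is linear with a = -2.5, b = -19.
variance of X = a²·variance of V = (-2.5)²·761.76 = 4761 (the additive constant -19 does not affect variance).
E[X] = a·E[V] + b = (-2.5)·13 + (-19) = -51.5.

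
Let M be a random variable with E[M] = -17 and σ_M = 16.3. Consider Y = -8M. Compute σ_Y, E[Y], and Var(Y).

σ_Y = 130.4, E[Y] = 136, Var(Y) = 17004.16

Y = -8M is linear with a = -8, b = 0.
σ_Y = |a|·σ_M = |-8|·16.3 = 130.4.
E[Y] = a·E[M] + b = (-8)·(-17) = 136.
Var(M) = 16.3² = 265.69.
Var(Y) = a²·Var(M) = (-8)²·265.69 = 17004.16.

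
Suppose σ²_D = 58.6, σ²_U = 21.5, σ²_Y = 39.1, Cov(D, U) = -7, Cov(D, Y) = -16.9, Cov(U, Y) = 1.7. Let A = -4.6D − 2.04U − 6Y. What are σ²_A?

σ²_A = a²·σ²_D + b²·σ²_U + c²·σ²_Y + 2ab·Cov(D, U) + 2ac·Cov(D, Y) + 2bc·Cov(U, Y), with a = -4.6, b = -2.04, c = -6.
= 1239.976 + 89.4744 + 1407.6 + (-131.376) + (-932.88) + 41.616
= 1714.4104.

σ²_A = 1714.4104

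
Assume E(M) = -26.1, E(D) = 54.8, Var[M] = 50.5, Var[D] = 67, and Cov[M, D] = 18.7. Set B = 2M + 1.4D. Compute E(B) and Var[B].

E(B) = 24.52, Var[B] = 438.04

E(B) = 2·E(M) + 1.4·E(D) = 2·(-26.1) + 1.4·54.8 = 24.52.
Var[B] = a²·Var[M] + b²·Var[D] + 2ab·Cov[M, D] with a = 2, b = 1.4.
= 2²·50.5 + 1.4²·67 + 2·2·1.4·18.7
= 202 + 131.32 + 104.72 = 438.04.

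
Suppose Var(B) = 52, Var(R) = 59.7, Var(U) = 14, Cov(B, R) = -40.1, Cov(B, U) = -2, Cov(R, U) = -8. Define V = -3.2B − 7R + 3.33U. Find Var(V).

Var(V) = a²·Var(B) + b²·Var(R) + c²·Var(U) + 2ab·Cov(B, R) + 2ac·Cov(B, U) + 2bc·Cov(R, U), with a = -3.2, b = -7, c = 3.33.
= 532.48 + 2925.3 + 155.2446 + (-1796.48) + 42.624 + 372.96
= 2232.1286.

Var(V) = 2232.1286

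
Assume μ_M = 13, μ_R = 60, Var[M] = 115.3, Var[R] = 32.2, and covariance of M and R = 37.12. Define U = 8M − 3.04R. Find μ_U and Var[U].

μ_U = 8·μ_M + (-3.04)·μ_R = 8·13 + (-3.04)·60 = -78.4.
Var[U] = a²·Var[M] + b²·Var[R] + 2ab·covariance of M and R with a = 8, b = -3.04.
= 8²·115.3 + (-3.04)²·32.2 + 2·8·(-3.04)·37.12
= 7379.2 + 297.57952 + (-1805.5168) = 5871.26272.

μ_U = -78.4, Var[U] = 5871.26272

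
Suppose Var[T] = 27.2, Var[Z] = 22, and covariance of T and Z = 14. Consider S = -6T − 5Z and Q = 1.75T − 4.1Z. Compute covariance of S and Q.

covariance of S and Q = 387.3

By bilinearity, covariance of S and Q = ac·Var[T] + bd·Var[Z] + (ad+bc)·covariance of T and Z, with a=-6, b=-5, c=1.75, d=-4.1.
ac·Var[T] = (-6)·1.75·27.2 = -285.6
bd·Var[Z] = (-5)·(-4.1)·22 = 451
(ad+bc)·covariance of T and Z = (15.85)·14 = 221.9
covariance of S and Q = -285.6 + 451 + 221.9 = 387.3.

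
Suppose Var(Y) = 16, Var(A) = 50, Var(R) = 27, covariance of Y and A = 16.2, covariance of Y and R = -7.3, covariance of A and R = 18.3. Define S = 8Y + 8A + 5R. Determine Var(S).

Var(S) = 7852.6

Var(S) = a²·Var(Y) + b²·Var(A) + c²·Var(R) + 2ab·covariance of Y and A + 2ac·covariance of Y and R + 2bc·covariance of A and R, with a = 8, b = 8, c = 5.
= 1024 + 3200 + 675 + 2073.6 + (-584) + 1464
= 7852.6.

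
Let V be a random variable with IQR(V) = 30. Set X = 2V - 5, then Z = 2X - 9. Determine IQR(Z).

IQR(Z) = 120

IQR(X) = |2|·30 = 60.
IQR(Z) = |2|·60 = 120.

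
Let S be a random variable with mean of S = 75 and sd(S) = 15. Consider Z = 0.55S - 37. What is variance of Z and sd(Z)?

Z = 0.55S - 37 is linear with a = 0.55, b = -37.
variance of S = 15² = 225.
variance of Z = a²·variance of S = 0.55²·225 = 68.0625 (the additive constant -37 does not affect variance).
sd(Z) = |a|·sd(S) = |0.55|·15 = 8.25.

variance of Z = 68.0625, sd(Z) = 8.25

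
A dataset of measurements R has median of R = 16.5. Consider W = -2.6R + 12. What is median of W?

A linear map preserves order up to sign, so median of W = a·median of R + b = (-2.6)·16.5 + 12 = -30.9.

median of W = -30.9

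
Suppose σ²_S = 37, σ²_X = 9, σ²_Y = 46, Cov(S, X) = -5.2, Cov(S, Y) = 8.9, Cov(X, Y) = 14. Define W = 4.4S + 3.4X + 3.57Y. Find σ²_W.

σ²_W = 1870.5078

σ²_W = a²·σ²_S + b²·σ²_X + c²·σ²_Y + 2ab·Cov(S, X) + 2ac·Cov(S, Y) + 2bc·Cov(X, Y), with a = 4.4, b = 3.4, c = 3.57.
= 716.32 + 104.04 + 586.2654 + (-155.584) + 279.6024 + 339.864
= 1870.5078.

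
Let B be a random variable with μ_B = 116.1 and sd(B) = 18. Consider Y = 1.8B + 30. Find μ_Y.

μ_Y = 238.98

Y = 1.8B + 30 is linear with a = 1.8, b = 30.
μ_Y = a·μ_B + b = 1.8·116.1 + 30 = 238.98.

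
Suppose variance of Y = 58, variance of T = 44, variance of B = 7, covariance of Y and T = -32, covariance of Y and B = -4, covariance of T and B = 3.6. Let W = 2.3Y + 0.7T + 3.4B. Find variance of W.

variance of W = 260.836

variance of W = a²·variance of Y + b²·variance of T + c²·variance of B + 2ab·covariance of Y and T + 2ac·covariance of Y and B + 2bc·covariance of T and B, with a = 2.3, b = 0.7, c = 3.4.
= 306.82 + 21.56 + 80.92 + (-103.04) + (-62.56) + 17.136
= 260.836.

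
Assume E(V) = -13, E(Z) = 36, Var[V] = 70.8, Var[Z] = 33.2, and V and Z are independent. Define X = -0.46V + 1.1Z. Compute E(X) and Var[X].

E(X) = (-0.46)·E(V) + 1.1·E(Z) = (-0.46)·(-13) + 1.1·36 = 45.58.
Var[X] = a²·Var[V] + b²·Var[Z] + 2ab·Cov(V, Z) with a = -0.46, b = 1.1.
Independence gives Cov(V, Z) = 0.
= (-0.46)²·70.8 + 1.1²·33.2 + 2·(-0.46)·1.1·0
= 14.98128 + 40.172 + 0 = 55.15328.

E(X) = 45.58, Var[X] = 55.15328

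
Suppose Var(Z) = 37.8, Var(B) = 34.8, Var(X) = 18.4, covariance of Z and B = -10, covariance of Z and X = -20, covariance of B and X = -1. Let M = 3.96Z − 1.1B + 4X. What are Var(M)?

Var(M) = 391.59248

Var(M) = a²·Var(Z) + b²·Var(B) + c²·Var(X) + 2ab·covariance of Z and B + 2ac·covariance of Z and X + 2bc·covariance of B and X, with a = 3.96, b = -1.1, c = 4.
= 592.76448 + 42.108 + 294.4 + 87.12 + (-633.6) + 8.8
= 391.59248.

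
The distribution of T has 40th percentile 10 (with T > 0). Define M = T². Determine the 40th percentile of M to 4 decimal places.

40th percentile of M = 100

T² is increasing, so P_{40}(M) = g(P_{40}(T)) = 100.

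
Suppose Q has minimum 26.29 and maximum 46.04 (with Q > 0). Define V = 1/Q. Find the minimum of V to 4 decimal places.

min(V) = 0.0217

1/Q is decreasing on this domain, so min(V) comes from max(Q) = 46.04: min(V) = 1/(46.04) ≈ 0.0217.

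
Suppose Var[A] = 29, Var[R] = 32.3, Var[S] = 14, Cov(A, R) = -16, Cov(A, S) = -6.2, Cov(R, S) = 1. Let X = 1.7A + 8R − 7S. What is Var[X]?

Var[X] = 2437.37

Var[X] = a²·Var[A] + b²·Var[R] + c²·Var[S] + 2ab·Cov(A, R) + 2ac·Cov(A, S) + 2bc·Cov(R, S), with a = 1.7, b = 8, c = -7.
= 83.81 + 2067.2 + 686 + (-435.2) + 147.56 + (-112)
= 2437.37.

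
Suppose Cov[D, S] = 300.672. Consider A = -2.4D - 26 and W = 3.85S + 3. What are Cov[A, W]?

Cov[A, W] = a·c·Cov[D, S] = (-2.4)·3.85·300.672 = -2778.20928. Additive constants drop out.

Cov[A, W] = -2778.20928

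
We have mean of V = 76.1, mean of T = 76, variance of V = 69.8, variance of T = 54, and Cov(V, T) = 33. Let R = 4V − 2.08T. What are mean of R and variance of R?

mean of R = 4·mean of V + (-2.08)·mean of T = 4·76.1 + (-2.08)·76 = 146.32.
variance of R = a²·variance of V + b²·variance of T + 2ab·Cov(V, T) with a = 4, b = -2.08.
= 4²·69.8 + (-2.08)²·54 + 2·4·(-2.08)·33
= 1116.8 + 233.6256 + (-549.12) = 801.3056.

mean of R = 146.32, variance of R = 801.3056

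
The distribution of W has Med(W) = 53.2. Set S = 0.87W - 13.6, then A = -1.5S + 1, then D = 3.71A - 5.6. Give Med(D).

Med(S) = 0.87·53.2 + (-13.6) = 32.684.
Med(A) = (-1.5)·32.684 + 1 = -48.026.
Med(D) = 3.71·(-48.026) + (-5.6) = -183.77646.

Med(D) = -183.77646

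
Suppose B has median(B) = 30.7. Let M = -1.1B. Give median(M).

median(M) = -33.77

A linear map preserves order up to sign, so median(M) = a·median(B) + b = (-1.1)·30.7 = -33.77.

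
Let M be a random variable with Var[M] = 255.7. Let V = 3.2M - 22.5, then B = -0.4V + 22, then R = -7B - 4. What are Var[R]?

Var[R] = 20528.00512

Var[V] = 3.2²·255.7 = 2618.368.
Var[B] = (-0.4)²·2618.368 = 418.93888.
Var[R] = (-7)²·418.93888 = 20528.00512.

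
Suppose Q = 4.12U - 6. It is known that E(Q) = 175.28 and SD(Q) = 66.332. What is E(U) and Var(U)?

E(U) = 44, Var(U) = 259.21

From Q = 4.12U - 6: E(Q) = a·E(U) + b, so E(U) = (E(Q) − b)/a = (175.28 − (-6))/4.12 = 44.
Var(Q) = 66.332² = 4399.934224.
Var(Q) = a²·Var(U), so Var(U) = 4399.934224/4.12² = 259.21.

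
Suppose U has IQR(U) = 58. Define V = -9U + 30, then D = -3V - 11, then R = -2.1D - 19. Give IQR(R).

IQR(V) = |-9|·58 = 522.
IQR(D) = |-3|·522 = 1566.
IQR(R) = |-2.1|·1566 = 3288.6.

IQR(R) = 3288.6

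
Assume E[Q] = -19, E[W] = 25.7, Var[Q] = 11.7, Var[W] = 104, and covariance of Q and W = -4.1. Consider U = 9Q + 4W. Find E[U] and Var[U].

E[U] = 9·E[Q] + 4·E[W] = 9·(-19) + 4·25.7 = -68.2.
Var[U] = a²·Var[Q] + b²·Var[W] + 2ab·covariance of Q and W with a = 9, b = 4.
= 9²·11.7 + 4²·104 + 2·9·4·(-4.1)
= 947.7 + 1664 + (-295.2) = 2316.5.

E[U] = -68.2, Var[U] = 2316.5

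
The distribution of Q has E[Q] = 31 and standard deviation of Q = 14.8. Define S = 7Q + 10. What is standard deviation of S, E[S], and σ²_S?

S = 7Q + 10 is linear with a = 7, b = 10.
standard deviation of S = |a|·standard deviation of Q = |7|·14.8 = 103.6.
E[S] = a·E[Q] + b = 7·31 + 10 = 227.
σ²_Q = 14.8² = 219.04.
σ²_S = a²·σ²_Q = 7²·219.04 = 10732.96 (the additive constant 10 does not affect variance).

standard deviation of S = 103.6, E[S] = 227, σ²_S = 10732.96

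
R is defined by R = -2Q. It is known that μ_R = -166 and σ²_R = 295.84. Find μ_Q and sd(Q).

From R = -2Q: μ_R = a·μ_Q + b, so μ_Q = (μ_R − b)/a = (-166 − 0)/(-2) = 83.
sd(R) = √295.84 = 17.2.
sd(R) = |a|·sd(Q), so sd(Q) = 17.2/|-2| = 8.6.

μ_Q = 83, sd(Q) = 8.6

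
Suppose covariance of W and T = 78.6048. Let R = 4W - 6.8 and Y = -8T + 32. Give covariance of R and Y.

covariance of R and Y = -2515.3536

covariance of R and Y = a·c·covariance of W and T = 4·(-8)·78.6048 = -2515.3536. Additive constants drop out.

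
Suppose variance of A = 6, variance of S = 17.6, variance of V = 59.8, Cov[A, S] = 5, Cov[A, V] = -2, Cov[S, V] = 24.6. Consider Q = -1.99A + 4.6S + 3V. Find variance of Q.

variance of Q = 1545.6766

variance of Q = a²·variance of A + b²·variance of S + c²·variance of V + 2ab·Cov[A, S] + 2ac·Cov[A, V] + 2bc·Cov[S, V], with a = -1.99, b = 4.6, c = 3.
= 23.7606 + 372.416 + 538.2 + (-91.54) + 23.88 + 678.96
= 1545.6766.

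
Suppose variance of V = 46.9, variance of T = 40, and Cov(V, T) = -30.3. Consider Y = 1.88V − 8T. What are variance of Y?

variance of Y = a²·variance of V + b²·variance of T + 2ab·Cov(V, T) with a = 1.88, b = -8.
= 1.88²·46.9 + (-8)²·40 + 2·1.88·(-8)·(-30.3)
= 165.76336 + 2560 + 911.424 = 3637.18736.

variance of Y = 3637.18736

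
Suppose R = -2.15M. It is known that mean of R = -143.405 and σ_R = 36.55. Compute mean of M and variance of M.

From R = -2.15M: mean of R = a·mean of M + b, so mean of M = (mean of R − b)/a = (-143.405 − 0)/(-2.15) = 66.7.
variance of R = 36.55² = 1335.9025.
variance of R = a²·variance of M, so variance of M = 1335.9025/(-2.15)² = 289.

mean of M = 66.7, variance of M = 289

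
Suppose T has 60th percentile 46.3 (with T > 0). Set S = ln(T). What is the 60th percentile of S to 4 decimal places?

60th percentile of S = 3.8351

ln(T) is increasing, so P_{60}(S) = g(P_{60}(T)) ≈ 3.8351.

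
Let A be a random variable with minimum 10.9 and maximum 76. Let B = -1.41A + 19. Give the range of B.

Range of A = 76 − 10.9 = 65.1.
Range(B) = |a|·Range(A) = |-1.41|·65.1 = 91.791.

Range(B) = 91.791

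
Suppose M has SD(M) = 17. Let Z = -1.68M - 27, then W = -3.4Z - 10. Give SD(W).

SD(Z) = |-1.68|·17 = 28.56.
SD(W) = |-3.4|·28.56 = 97.104.

SD(W) = 97.104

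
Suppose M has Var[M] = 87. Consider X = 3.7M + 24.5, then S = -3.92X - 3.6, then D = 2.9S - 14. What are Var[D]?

Var[X] = 3.7²·87 = 1191.03.
Var[S] = (-3.92)²·1191.03 = 18301.843392.
Var[D] = 2.9²·18301.843392 = 153918.50292672.

Var[D] = 153918.50292672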